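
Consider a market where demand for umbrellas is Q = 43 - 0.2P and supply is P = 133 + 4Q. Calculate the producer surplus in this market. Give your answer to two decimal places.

166.02

Rewriting demand in inverse form: P = 215 - 5Q.
Setting demand equal to supply, 82 = 9Q, so Q* = 9.1111 and P* = 169.4444.
The supply curve's price intercept is 133, so PS = (1/2)(Q*)(P* - 133) = (1/2)(9.1111)(36.4444) = 166.0247.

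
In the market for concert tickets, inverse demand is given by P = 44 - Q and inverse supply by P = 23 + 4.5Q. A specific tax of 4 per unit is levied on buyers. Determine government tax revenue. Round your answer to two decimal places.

Without the tax, 44 - Q = 23 + 4.5Q so Q* = 3.8182 and P* = 40.1818.
A tax on buyers shifts demand down by 4: (44 - 4) - Q = 23 + 4.5Q, so Q_t = 3.0909. Buyers pay P_b = 40.9091; sellers receive P_s = P_b - 4 = 36.9091.
Revenue is the tax times quantity traded: 4 x 3.0909 = 12.3636.

12.36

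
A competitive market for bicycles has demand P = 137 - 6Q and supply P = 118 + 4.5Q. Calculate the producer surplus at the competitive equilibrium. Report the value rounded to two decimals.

Set 137 - 6Q = 118 + 4.5Q, which gives 19 = 10.5Q, so Q* = 1.8095 and P* = 137 - 6(1.8095) = 126.1429.
Producer surplus is the triangle above supply below P*: (1/2)(1.8095)(126.1429 - 118) = (1/2)(1.8095)(8.1429) = 7.3673.

7.37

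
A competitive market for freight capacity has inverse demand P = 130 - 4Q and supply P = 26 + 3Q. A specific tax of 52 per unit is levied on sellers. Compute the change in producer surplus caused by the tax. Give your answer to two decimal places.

-248.33

Pre-tax equilibrium: 130 - 4Q = 26 + 3Q gives Q* = 14.8571, P* = 70.5714.
With the tax, sellers need 52 more per unit: 130 - 4Q = 26 + 3Q + 52, so Q_t = 7.4286. Buyers pay P_b = 100.2857; sellers receive P_s = P_b - 52 = 48.2857.
Producers lose the trapezoid between P_s and P* out to Q_t plus the triangle from Q_t to Q*: change in PS = 82.7755 - 331.102 = -248.3265.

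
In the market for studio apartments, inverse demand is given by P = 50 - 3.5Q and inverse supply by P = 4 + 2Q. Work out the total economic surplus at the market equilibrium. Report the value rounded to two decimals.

Setting demand equal to supply, 46 = 5.5Q, so Q* = 8.3636 and P* = 20.7273.
CS = (1/2)(8.3636)(29.2727) = 122.4132 and PS = (1/2)(8.3636)(16.7273) = 69.9504, so total surplus = 192.3636.

192.36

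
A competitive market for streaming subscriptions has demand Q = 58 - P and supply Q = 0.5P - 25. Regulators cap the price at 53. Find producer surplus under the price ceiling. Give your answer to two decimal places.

Rewriting demand in inverse form: P = 58 - Q.
Rewriting supply in inverse form: P = 50 + 2Q.
Free-market equilibrium: 58 - Q = 50 + 2Q gives Q* = 2.6667, P* = 55.3333.
At the ceiling price 53, quantity supplied is (53 - 50)/2 = 1.5; supply is the short side, so Q = 1.5 trades at P = 53.
PS is the triangle above supply below 53: (1/2)(1.5)(53 - 50) = 2.25.

2.25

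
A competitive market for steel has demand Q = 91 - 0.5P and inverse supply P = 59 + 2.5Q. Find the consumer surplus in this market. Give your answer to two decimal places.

Rewriting demand in inverse form: P = 182 - 2Q.
Setting demand equal to supply, 123 = 4.5Q, so Q* = 27.3333 and P* = 127.3333.
Consumer surplus is the triangle under demand above P*: (1/2)(27.3333)(182 - 127.3333) = (1/2)(27.3333)(54.6667) = 747.1111.

747.11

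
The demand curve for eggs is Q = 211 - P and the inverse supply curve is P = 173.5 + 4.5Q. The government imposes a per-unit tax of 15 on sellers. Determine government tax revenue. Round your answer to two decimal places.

61.36

Rewriting demand in inverse form: P = 211 - Q.
Pre-tax equilibrium: 211 - Q = 173.5 + 4.5Q gives Q* = 6.8182, P* = 204.1818.
With the tax, sellers need 15 more per unit: 211 - Q = 173.5 + 4.5Q + 15, so Q_t = 4.0909. Buyers pay P_b = 206.9091; sellers receive P_s = P_b - 15 = 191.9091.
Revenue is the tax times quantity traded: 15 x 4.0909 = 61.3636.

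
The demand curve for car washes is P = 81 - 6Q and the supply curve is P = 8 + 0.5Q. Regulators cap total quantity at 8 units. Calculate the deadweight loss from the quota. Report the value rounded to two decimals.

Without the quota, 81 - 6Q = 8 + 0.5Q gives Q* = 11.2308.
At Q = 8 the demand price is 81 - 6(8) = 33 and the supply price is 8 + 0.5(8) = 12.
DWL = (1/2)(gap between curves at 8) x (Q* - 8) = (1/2)(21)(3.2308) = 33.9231.

33.92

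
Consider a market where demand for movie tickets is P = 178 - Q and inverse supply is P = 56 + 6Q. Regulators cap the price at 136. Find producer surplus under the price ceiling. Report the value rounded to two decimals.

533.33

Free-market equilibrium: 178 - Q = 56 + 6Q gives Q* = 17.4286, P* = 160.5714.
At the ceiling price 136, quantity supplied is (136 - 56)/6 = 13.3333; supply is the short side, so Q = 13.3333 trades at P = 136.
PS is the triangle above supply below 136: (1/2)(13.3333)(136 - 56) = 533.3333.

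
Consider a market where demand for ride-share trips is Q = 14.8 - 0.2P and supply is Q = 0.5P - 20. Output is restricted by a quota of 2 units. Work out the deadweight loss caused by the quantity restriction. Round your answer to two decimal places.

Rewriting demand in inverse form: P = 74 - 5Q.
Rewriting supply in inverse form: P = 40 + 2Q.
Without the quota, 74 - 5Q = 40 + 2Q gives Q* = 4.8571.
At Q = 2 the demand price is 74 - 5(2) = 64 and the supply price is 40 + 2(2) = 44.
Deadweight loss is the triangle between the curves from 2 to 4.8571: (1/2)(64 - 44)(4.8571 - 2) = 28.5714.

28.57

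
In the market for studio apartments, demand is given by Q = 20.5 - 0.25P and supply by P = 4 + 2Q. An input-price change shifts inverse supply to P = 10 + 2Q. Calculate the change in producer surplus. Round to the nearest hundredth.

Rewriting demand in inverse form: P = 82 - 4Q.
Initial equilibrium: Q_0 = 13, P_0 = 30; CS_0 = (1/2)(13)(52) = 338, PS_0 = (1/2)(13)(26) = 169.
New equilibrium: 82 - 4Q = 10 + 2Q gives Q_1 = 12, P_1 = 34; CS_1 = 288, PS_1 = 144.
Change in producer surplus = 144 - 169 = -25.

-25.00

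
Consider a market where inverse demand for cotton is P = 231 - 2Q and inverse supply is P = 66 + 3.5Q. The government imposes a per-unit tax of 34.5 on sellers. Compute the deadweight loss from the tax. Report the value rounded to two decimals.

108.20

Pre-tax equilibrium: 231 - 2Q = 66 + 3.5Q gives Q* = 30, P* = 171.
With the tax, sellers need 34.5 more per unit: 231 - 2Q = 66 + 3.5Q + 34.5, so Q_t = 23.7273. Buyers pay P_b = 183.5455; sellers receive P_s = P_b - 34.5 = 149.0455.
The welfare triangle lost has base Q* - Q_t = 6.2727 and height t = 34.5, so DWL = (1/2)(6.2727)(34.5) = 108.2045.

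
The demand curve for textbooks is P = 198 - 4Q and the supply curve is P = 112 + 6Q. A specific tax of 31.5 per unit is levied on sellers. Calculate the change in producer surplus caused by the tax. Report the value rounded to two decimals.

Pre-tax equilibrium: 198 - 4Q = 112 + 6Q gives Q* = 8.6, P* = 163.6.
A tax on sellers shifts supply up by 31.5: 198 - 4Q = 112 + 6Q + 31.5, so Q_t = 5.45. Buyers pay P_b = 176.2; sellers receive P_s = P_b - 31.5 = 144.7.
PS falls from (1/2)(8.6)(51.6) = 221.88 to (1/2)(5.45)(32.7) = 89.1075, a change of -132.7725.

-132.77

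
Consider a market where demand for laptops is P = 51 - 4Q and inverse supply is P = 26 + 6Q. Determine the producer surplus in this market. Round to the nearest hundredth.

18.75

Setting demand equal to supply, 25 = 10Q, so Q* = 2.5 and P* = 41.
PS is the area between P* and the supply curve from 0 to Q*: (1/2)(2.5)(15) = 18.75.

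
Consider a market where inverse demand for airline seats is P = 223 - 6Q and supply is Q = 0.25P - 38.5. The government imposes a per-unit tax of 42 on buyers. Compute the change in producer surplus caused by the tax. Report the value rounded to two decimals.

Rewriting supply in inverse form: P = 154 + 4Q.
Pre-tax equilibrium: 223 - 6Q = 154 + 4Q gives Q* = 6.9, P* = 181.6.
With the tax, buyers' net willingness to pay falls by 42: (223 - 42) - 6Q = 154 + 4Q, so Q_t = 2.7. Buyers pay P_b = 206.8; sellers receive P_s = P_b - 42 = 164.8.
Producers lose the trapezoid between P_s and P* out to Q_t plus the triangle from Q_t to Q*: change in PS = 14.58 - 95.22 = -80.64.

-80.64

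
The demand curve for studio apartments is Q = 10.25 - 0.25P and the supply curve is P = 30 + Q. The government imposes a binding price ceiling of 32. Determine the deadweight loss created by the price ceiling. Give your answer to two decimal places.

Rewriting demand in inverse form: P = 41 - 4Q.
Free-market equilibrium: 41 - 4Q = 30 + Q gives Q* = 2.2, P* = 32.2.
At the ceiling price 32, quantity supplied is (32 - 30)/1 = 2; supply is the short side, so Q = 2 trades at P = 32.
At Q = 2 the demand price is 33 and the supply price is 32. Deadweight loss is the triangle between the curves from 2 to 2.2: (1/2)(33 - 32)(2.2 - 2) = 0.1.

0.10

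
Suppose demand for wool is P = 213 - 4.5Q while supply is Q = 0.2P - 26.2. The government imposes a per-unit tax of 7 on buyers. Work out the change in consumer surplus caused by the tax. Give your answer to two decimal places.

-27.40

Rewriting supply in inverse form: P = 131 + 5Q.
Pre-tax equilibrium: 213 - 4.5Q = 131 + 5Q gives Q* = 8.6316, P* = 174.1579.
With the tax, buyers' net willingness to pay falls by 7: (213 - 7) - 4.5Q = 131 + 5Q, so Q_t = 7.8947. Buyers pay P_b = 177.4737; sellers receive P_s = P_b - 7 = 170.4737.
CS falls from (1/2)(8.6316)(38.8421) = 167.6343 to (1/2)(7.8947)(35.5263) = 140.2355, a change of -27.3989.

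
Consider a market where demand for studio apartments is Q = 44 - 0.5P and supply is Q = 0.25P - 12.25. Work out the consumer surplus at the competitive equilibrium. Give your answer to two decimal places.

Rewriting demand in inverse form: P = 88 - 2Q.
Rewriting supply in inverse form: P = 49 + 4Q.
Equilibrium: 88 - 2Q = 49 + 4Q, so Q* = 6.5 and P* = 75.
Consumer surplus is the triangle under demand above P*: (1/2)(6.5)(88 - 75) = (1/2)(6.5)(13) = 42.25.

42.25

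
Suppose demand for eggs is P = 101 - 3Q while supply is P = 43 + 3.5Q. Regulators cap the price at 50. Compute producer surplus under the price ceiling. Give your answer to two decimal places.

Free-market equilibrium: 101 - 3Q = 43 + 3.5Q gives Q* = 8.9231, P* = 74.2308.
At the ceiling price 50, quantity supplied is (50 - 43)/3.5 = 2; supply is the short side, so Q = 2 trades at P = 50.
PS is the triangle above supply below 50: (1/2)(2)(50 - 43) = 7.

7.00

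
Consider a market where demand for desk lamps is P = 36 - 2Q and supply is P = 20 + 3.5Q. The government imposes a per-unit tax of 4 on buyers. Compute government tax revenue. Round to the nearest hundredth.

8.73

Without the tax, 36 - 2Q = 20 + 3.5Q so Q* = 2.9091 and P* = 30.1818.
With the tax, buyers' net willingness to pay falls by 4: (36 - 4) - 2Q = 20 + 3.5Q, so Q_t = 2.1818. Buyers pay P_b = 31.6364; sellers receive P_s = P_b - 4 = 27.6364.
Tax revenue = t x Q_t = 4 x 2.1818 = 8.7273.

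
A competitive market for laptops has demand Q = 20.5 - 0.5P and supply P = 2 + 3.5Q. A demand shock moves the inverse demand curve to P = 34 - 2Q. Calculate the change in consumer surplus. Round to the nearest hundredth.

-16.43

Rewriting demand in inverse form: P = 41 - 2Q.
Initial equilibrium: Q_0 = 7.0909, P_0 = 26.8182; CS_0 = (1/2)(7.0909)(14.1818) = 50.281, PS_0 = (1/2)(7.0909)(24.8182) = 87.9917.
New equilibrium: 34 - 2Q = 2 + 3.5Q gives Q_1 = 5.8182, P_1 = 22.3636; CS_1 = 33.8512, PS_1 = 59.2397.
Change in consumer surplus = 33.8512 - 50.281 = -16.4298.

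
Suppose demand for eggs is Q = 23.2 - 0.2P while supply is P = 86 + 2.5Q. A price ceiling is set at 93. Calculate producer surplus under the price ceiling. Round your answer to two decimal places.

9.80

Rewriting demand in inverse form: P = 116 - 5Q.
Free-market equilibrium: 116 - 5Q = 86 + 2.5Q gives Q* = 4, P* = 96.
At the ceiling price 93, quantity supplied is (93 - 86)/2.5 = 2.8; supply is the short side, so Q = 2.8 trades at P = 93.
PS is the triangle above supply below 93: (1/2)(2.8)(93 - 86) = 9.8.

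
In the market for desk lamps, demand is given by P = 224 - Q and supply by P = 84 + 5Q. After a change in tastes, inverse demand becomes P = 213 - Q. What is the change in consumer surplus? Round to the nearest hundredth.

Initial equilibrium: Q_0 = 23.3333, P_0 = 200.6667; CS_0 = (1/2)(23.3333)(23.3333) = 272.2222, PS_0 = (1/2)(23.3333)(116.6667) = 1361.1111.
New equilibrium: 213 - Q = 84 + 5Q gives Q_1 = 21.5, P_1 = 191.5; CS_1 = 231.125, PS_1 = 1155.625.
Change in consumer surplus = 231.125 - 272.2222 = -41.0972.

-41.10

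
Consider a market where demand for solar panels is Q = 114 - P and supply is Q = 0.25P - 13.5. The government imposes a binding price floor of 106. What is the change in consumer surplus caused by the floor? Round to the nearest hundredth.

-40.00

Rewriting demand in inverse form: P = 114 - Q.
Rewriting supply in inverse form: P = 54 + 4Q.
Without the control, 114 - Q = 54 + 4Q so Q* = 12 and P* = 102.
At P = 106, buyers demand (114 - 106)/1 = 8 while sellers would supply more, so the quantity traded is 8 at price 106.
CS goes from (1/2)(12)(12) = 72 to 32 (computed as (114 - 106)(8) - (1/2)(1)(8)^2), a change of -40.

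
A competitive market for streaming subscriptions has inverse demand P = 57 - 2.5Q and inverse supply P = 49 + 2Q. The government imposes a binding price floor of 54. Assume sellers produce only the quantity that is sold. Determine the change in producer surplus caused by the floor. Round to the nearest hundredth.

Without the control, 57 - 2.5Q = 49 + 2Q so Q* = 1.7778 and P* = 52.5556.
At P = 54, buyers demand (57 - 54)/2.5 = 1.2 while sellers would supply more, so the quantity traded is 1.2 at price 54.
PS goes from (1/2)(1.7778)(3.5556) = 3.1605 to 4.56 (computed as (54 - 49)(1.2) - (1/2)(2)(1.2)^2), a change of 1.3995.

1.40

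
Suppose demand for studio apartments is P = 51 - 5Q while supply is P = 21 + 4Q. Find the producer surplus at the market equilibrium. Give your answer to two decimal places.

22.22

Equilibrium: 51 - 5Q = 21 + 4Q, so Q* = 3.3333 and P* = 34.3333.
PS is the area between P* and the supply curve from 0 to Q*: (1/2)(3.3333)(13.3333) = 22.2222.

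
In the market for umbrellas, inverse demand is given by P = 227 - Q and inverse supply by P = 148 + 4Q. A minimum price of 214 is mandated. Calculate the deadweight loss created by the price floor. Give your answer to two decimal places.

19.60

Without the control, 227 - Q = 148 + 4Q so Q* = 15.8 and P* = 211.2.
At the floor price 214, quantity demanded is (227 - 214)/1 = 13; demand is the short side, so Q = 13 trades at P = 214.
At Q = 13 the demand price is 214 and the supply price is 200. Deadweight loss is the triangle between the curves from 13 to 15.8: (1/2)(214 - 200)(15.8 - 13) = 19.6.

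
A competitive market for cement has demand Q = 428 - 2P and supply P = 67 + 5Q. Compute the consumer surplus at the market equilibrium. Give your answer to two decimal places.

Rewriting demand in inverse form: P = 214 - 0.5Q.
Setting demand equal to supply, 147 = 5.5Q, so Q* = 26.7273 and P* = 200.6364.
Consumer surplus is the triangle under demand above P*: (1/2)(26.7273)(214 - 200.6364) = (1/2)(26.7273)(13.3636) = 178.5868.

178.59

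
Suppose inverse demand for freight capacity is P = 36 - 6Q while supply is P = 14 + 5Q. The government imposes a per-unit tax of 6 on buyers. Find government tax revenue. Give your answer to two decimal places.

8.73

Without the tax, 36 - 6Q = 14 + 5Q so Q* = 2 and P* = 24.
With the tax, buyers' net willingness to pay falls by 6: (36 - 6) - 6Q = 14 + 5Q, so Q_t = 1.4545. Buyers pay P_b = 27.2727; sellers receive P_s = P_b - 6 = 21.2727.
Revenue is the tax times quantity traded: 6 x 1.4545 = 8.7273.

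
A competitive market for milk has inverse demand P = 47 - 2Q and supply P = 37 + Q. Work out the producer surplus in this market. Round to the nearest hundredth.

Setting demand equal to supply, 10 = 3Q, so Q* = 3.3333 and P* = 40.3333.
The supply curve's price intercept is 37, so PS = (1/2)(Q*)(P* - 37) = (1/2)(3.3333)(3.3333) = 5.5556.

5.56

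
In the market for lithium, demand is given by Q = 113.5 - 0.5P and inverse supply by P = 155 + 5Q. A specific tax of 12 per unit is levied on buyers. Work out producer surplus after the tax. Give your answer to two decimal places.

Rewriting demand in inverse form: P = 227 - 2Q.
Without the tax, 227 - 2Q = 155 + 5Q so Q* = 10.2857 and P* = 206.4286.
With the tax, buyers' net willingness to pay falls by 12: (227 - 12) - 2Q = 155 + 5Q, so Q_t = 8.5714. Buyers pay P_b = 209.8571; sellers receive P_s = P_b - 12 = 197.8571.
PS = (1/2)(Q_t)(P_s - 155) = (1/2)(8.5714)(42.8571) = 183.6735.

183.67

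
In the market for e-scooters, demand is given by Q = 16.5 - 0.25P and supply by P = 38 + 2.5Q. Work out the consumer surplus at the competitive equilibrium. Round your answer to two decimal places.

37.11

Rewriting demand in inverse form: P = 66 - 4Q.
Set 66 - 4Q = 38 + 2.5Q, which gives 28 = 6.5Q, so Q* = 4.3077 and P* = 66 - 4(4.3077) = 48.7692.
Consumer surplus is the triangle under demand above P*: (1/2)(4.3077)(66 - 48.7692) = (1/2)(4.3077)(17.2308) = 37.1124.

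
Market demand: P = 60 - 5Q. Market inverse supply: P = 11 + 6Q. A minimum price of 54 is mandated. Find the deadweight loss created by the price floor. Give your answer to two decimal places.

Free-market equilibrium: 60 - 5Q = 11 + 6Q gives Q* = 4.4545, P* = 37.7273.
At the floor price 54, quantity demanded is (60 - 54)/5 = 1.2; demand is the short side, so Q = 1.2 trades at P = 54.
The lost-trades triangle has base Q* - 1.2 = 3.2545 and height equal to the gap between the curves at Q = 1.2, which is 54 - 18.2 = 35.8. DWL = (1/2)(3.2545)(35.8) = 58.2564.

58.26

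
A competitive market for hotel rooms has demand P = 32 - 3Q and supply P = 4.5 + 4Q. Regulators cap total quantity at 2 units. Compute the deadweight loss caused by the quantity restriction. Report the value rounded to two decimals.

Unrestricted equilibrium: Q* = (32 - 4.5)/(3 + 4) = 3.9286.
At Q = 2 the demand price is 32 - 3(2) = 26 and the supply price is 4.5 + 4(2) = 12.5.
Deadweight loss is the triangle between the curves from 2 to 3.9286: (1/2)(26 - 12.5)(3.9286 - 2) = 13.0179.

13.02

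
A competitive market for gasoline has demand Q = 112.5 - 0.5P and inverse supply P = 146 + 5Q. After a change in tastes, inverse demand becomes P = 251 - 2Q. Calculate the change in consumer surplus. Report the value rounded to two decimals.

97.63

Rewriting demand in inverse form: P = 225 - 2Q.
Initial equilibrium: Q_0 = 11.2857, P_0 = 202.4286; CS_0 = (1/2)(11.2857)(22.5714) = 127.3673, PS_0 = (1/2)(11.2857)(56.4286) = 318.4184.
New equilibrium: 251 - 2Q = 146 + 5Q gives Q_1 = 15, P_1 = 221; CS_1 = 225, PS_1 = 562.5.
Change in consumer surplus = 225 - 127.3673 = 97.6327.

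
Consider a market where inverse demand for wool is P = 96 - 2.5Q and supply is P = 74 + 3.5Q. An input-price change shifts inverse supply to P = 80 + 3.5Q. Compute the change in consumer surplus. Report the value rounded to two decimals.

Initial equilibrium: Q_0 = 3.6667, P_0 = 86.8333; CS_0 = (1/2)(3.6667)(9.1667) = 16.8056, PS_0 = (1/2)(3.6667)(12.8333) = 23.5278.
New equilibrium: 96 - 2.5Q = 80 + 3.5Q gives Q_1 = 2.6667, P_1 = 89.3333; CS_1 = 8.8889, PS_1 = 12.4444.
Change in consumer surplus = 8.8889 - 16.8056 = -7.9167.

-7.92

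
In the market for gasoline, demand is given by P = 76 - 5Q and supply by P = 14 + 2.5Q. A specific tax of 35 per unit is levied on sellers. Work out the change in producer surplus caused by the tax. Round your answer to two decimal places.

Pre-tax equilibrium: 76 - 5Q = 14 + 2.5Q gives Q* = 8.2667, P* = 34.6667.
With the tax, sellers need 35 more per unit: 76 - 5Q = 14 + 2.5Q + 35, so Q_t = 3.6. Buyers pay P_b = 58; sellers receive P_s = P_b - 35 = 23.
PS falls from (1/2)(8.2667)(20.6667) = 85.4222 to (1/2)(3.6)(9) = 16.2, a change of -69.2222.

-69.22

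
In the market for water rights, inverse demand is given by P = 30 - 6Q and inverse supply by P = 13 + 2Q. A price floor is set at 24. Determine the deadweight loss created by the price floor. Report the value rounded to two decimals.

5.06

Without the control, 30 - 6Q = 13 + 2Q so Q* = 2.125 and P* = 17.25.
At the floor price 24, quantity demanded is (30 - 24)/6 = 1; demand is the short side, so Q = 1 trades at P = 24.
At Q = 1 the demand price is 24 and the supply price is 15. Deadweight loss is the triangle between the curves from 1 to 2.125: (1/2)(24 - 15)(2.125 - 1) = 5.0625.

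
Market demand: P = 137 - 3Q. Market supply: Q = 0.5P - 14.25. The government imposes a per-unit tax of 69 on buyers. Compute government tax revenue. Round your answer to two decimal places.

545.10

Rewriting supply in inverse form: P = 28.5 + 2Q.
Without the tax, 137 - 3Q = 28.5 + 2Q so Q* = 21.7 and P* = 71.9.
A tax on buyers shifts demand down by 69: (137 - 69) - 3Q = 28.5 + 2Q, so Q_t = 7.9. Buyers pay P_b = 113.3; sellers receive P_s = P_b - 69 = 44.3.
Tax revenue = t x Q_t = 69 x 7.9 = 545.1.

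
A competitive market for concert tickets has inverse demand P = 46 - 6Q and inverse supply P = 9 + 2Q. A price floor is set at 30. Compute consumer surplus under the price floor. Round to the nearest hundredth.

Without the control, 46 - 6Q = 9 + 2Q so Q* = 4.625 and P* = 18.25.
At P = 30, buyers demand (46 - 30)/6 = 2.6667 while sellers would supply more, so the quantity traded is 2.6667 at price 30.
CS is the triangle under demand above 30: (1/2)(2.6667)(46 - 30) = 21.3333.

21.33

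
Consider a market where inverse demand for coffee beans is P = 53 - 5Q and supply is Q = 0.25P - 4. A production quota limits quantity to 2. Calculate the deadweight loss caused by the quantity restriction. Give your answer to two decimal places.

Rewriting supply in inverse form: P = 16 + 4Q.
Without the quota, 53 - 5Q = 16 + 4Q gives Q* = 4.1111.
At Q = 2 the demand price is 53 - 5(2) = 43 and the supply price is 16 + 4(2) = 24.
Deadweight loss is the triangle between the curves from 2 to 4.1111: (1/2)(43 - 24)(4.1111 - 2) = 20.0556.

20.06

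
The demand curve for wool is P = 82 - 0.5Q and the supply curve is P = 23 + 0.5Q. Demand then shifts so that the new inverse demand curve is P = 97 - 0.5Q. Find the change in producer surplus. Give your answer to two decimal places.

498.75

Initial equilibrium: Q_0 = 59, P_0 = 52.5; CS_0 = (1/2)(59)(29.5) = 870.25, PS_0 = (1/2)(59)(29.5) = 870.25.
New equilibrium: 97 - 0.5Q = 23 + 0.5Q gives Q_1 = 74, P_1 = 60; CS_1 = 1369, PS_1 = 1369.
Change in producer surplus = 1369 - 870.25 = 498.75.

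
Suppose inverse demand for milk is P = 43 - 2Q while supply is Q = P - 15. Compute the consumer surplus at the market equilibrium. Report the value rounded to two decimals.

87.11

Rewriting supply in inverse form: P = 15 + Q.
Set 43 - 2Q = 15 + Q, which gives 28 = 3Q, so Q* = 9.3333 and P* = 43 - 2(9.3333) = 24.3333.
Consumer surplus is the triangle under demand above P*: (1/2)(9.3333)(43 - 24.3333) = (1/2)(9.3333)(18.6667) = 87.1111.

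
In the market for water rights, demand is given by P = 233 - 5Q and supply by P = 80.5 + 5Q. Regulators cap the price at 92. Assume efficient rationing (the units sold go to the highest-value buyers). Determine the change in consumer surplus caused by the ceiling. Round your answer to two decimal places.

Without the control, 233 - 5Q = 80.5 + 5Q so Q* = 15.25 and P* = 156.75.
At the ceiling price 92, quantity supplied is (92 - 80.5)/5 = 2.3; supply is the short side, so Q = 2.3 trades at P = 92.
CS goes from (1/2)(15.25)(76.25) = 581.4062 to 311.075 (computed as (233 - 92)(2.3) - (1/2)(5)(2.3)^2), a change of -270.3313.

-270.33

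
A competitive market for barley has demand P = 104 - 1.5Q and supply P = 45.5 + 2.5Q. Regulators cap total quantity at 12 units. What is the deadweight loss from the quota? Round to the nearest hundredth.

Without the quota, 104 - 1.5Q = 45.5 + 2.5Q gives Q* = 14.625.
At Q = 12 the demand price is 104 - 1.5(12) = 86 and the supply price is 45.5 + 2.5(12) = 75.5.
Deadweight loss is the triangle between the curves from 12 to 14.625: (1/2)(86 - 75.5)(14.625 - 12) = 13.7812.

13.78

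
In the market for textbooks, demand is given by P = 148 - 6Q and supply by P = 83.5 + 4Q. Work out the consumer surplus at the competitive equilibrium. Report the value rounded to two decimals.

Setting demand equal to supply, 64.5 = 10Q, so Q* = 6.45 and P* = 109.3.
CS is the area between the demand curve and P* from 0 to Q*: (1/2)(6.45)(38.7) = 124.8075.

124.81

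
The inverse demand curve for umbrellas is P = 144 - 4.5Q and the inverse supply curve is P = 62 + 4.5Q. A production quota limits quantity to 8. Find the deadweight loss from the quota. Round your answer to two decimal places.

5.56

Unrestricted equilibrium: Q* = (144 - 62)/(4.5 + 4.5) = 9.1111.
At Q = 8 the demand price is 144 - 4.5(8) = 108 and the supply price is 62 + 4.5(8) = 98.
DWL = (1/2)(gap between curves at 8) x (Q* - 8) = (1/2)(10)(1.1111) = 5.5556.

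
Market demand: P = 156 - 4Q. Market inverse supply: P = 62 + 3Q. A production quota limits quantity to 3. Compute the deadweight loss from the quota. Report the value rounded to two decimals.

Without the quota, 156 - 4Q = 62 + 3Q gives Q* = 13.4286.
At Q = 3 the demand price is 156 - 4(3) = 144 and the supply price is 62 + 3(3) = 71.
DWL = (1/2)(gap between curves at 3) x (Q* - 3) = (1/2)(73)(10.4286) = 380.6429.

380.64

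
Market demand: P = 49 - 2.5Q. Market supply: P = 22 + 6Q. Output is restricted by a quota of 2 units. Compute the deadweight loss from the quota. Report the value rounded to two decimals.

5.88

Unrestricted equilibrium: Q* = (49 - 22)/(2.5 + 6) = 3.1765.
At Q = 2 the demand price is 49 - 2.5(2) = 44 and the supply price is 22 + 6(2) = 34.
DWL = (1/2)(gap between curves at 2) x (Q* - 2) = (1/2)(10)(1.1765) = 5.8824.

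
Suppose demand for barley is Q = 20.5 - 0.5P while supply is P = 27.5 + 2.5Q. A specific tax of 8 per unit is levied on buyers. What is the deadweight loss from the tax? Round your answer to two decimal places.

7.11

Rewriting demand in inverse form: P = 41 - 2Q.
Pre-tax equilibrium: 41 - 2Q = 27.5 + 2.5Q gives Q* = 3, P* = 35.
A tax on buyers shifts demand down by 8: (41 - 8) - 2Q = 27.5 + 2.5Q, so Q_t = 1.2222. Buyers pay P_b = 38.5556; sellers receive P_s = P_b - 8 = 30.5556.
Deadweight loss is the triangle between the curves from Q_t to Q*: (1/2)(3 - 1.2222)(8) = 7.1111.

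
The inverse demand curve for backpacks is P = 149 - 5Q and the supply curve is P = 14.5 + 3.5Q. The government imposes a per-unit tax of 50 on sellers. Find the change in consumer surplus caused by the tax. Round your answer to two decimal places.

-378.89

Without the tax, 149 - 5Q = 14.5 + 3.5Q so Q* = 15.8235 and P* = 69.8824.
A tax on sellers shifts supply up by 50: 149 - 5Q = 14.5 + 3.5Q + 50, so Q_t = 9.9412. Buyers pay P_b = 99.2941; sellers receive P_s = P_b - 50 = 49.2941.
Consumers lose the trapezoid between P* and P_b out to Q_t plus the triangle from Q_t to Q*: change in CS = 247.0675 - 625.9602 = -378.8927.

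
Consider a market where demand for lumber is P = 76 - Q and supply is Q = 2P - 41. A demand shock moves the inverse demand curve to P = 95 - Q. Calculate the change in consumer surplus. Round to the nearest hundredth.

548.89

Rewriting supply in inverse form: P = 20.5 + 0.5Q.
Initial equilibrium: Q_0 = 37, P_0 = 39; CS_0 = (1/2)(37)(37) = 684.5, PS_0 = (1/2)(37)(18.5) = 342.25.
New equilibrium: 95 - Q = 20.5 + 0.5Q gives Q_1 = 49.6667, P_1 = 45.3333; CS_1 = 1233.3889, PS_1 = 616.6944.
Change in consumer surplus = 1233.3889 - 684.5 = 548.8889.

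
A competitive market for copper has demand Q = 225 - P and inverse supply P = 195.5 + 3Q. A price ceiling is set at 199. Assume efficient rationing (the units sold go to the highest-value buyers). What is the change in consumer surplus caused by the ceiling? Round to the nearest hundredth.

Rewriting demand in inverse form: P = 225 - Q.
Without the control, 225 - Q = 195.5 + 3Q so Q* = 7.375 and P* = 217.625.
At the ceiling price 199, quantity supplied is (199 - 195.5)/3 = 1.1667; supply is the short side, so Q = 1.1667 trades at P = 199.
CS goes from (1/2)(7.375)(7.375) = 27.1953 to 29.6528 (computed as (225 - 199)(1.1667) - (1/2)(1)(1.1667)^2), a change of 2.4575.

2.46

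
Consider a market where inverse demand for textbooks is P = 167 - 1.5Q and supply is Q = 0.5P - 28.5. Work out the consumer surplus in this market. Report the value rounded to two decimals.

Rewriting supply in inverse form: P = 57 + 2Q.
Equilibrium: 167 - 1.5Q = 57 + 2Q, so Q* = 31.4286 and P* = 119.8571.
The demand choke price is 167, so CS = (1/2)(Q*)(167 - P*) = (1/2)(31.4286)(47.1429) = 740.8163.

740.82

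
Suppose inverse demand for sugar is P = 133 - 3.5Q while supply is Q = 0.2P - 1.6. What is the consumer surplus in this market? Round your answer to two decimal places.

378.46

Rewriting supply in inverse form: P = 8 + 5Q.
Setting demand equal to supply, 125 = 8.5Q, so Q* = 14.7059 and P* = 81.5294.
The demand choke price is 133, so CS = (1/2)(Q*)(133 - P*) = (1/2)(14.7059)(51.4706) = 378.4602.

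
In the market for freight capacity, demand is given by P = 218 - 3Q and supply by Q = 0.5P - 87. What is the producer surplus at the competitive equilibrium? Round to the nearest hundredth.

77.44

Rewriting supply in inverse form: P = 174 + 2Q.
Equilibrium: 218 - 3Q = 174 + 2Q, so Q* = 8.8 and P* = 191.6.
Producer surplus is the triangle above supply below P*: (1/2)(8.8)(191.6 - 174) = (1/2)(8.8)(17.6) = 77.44.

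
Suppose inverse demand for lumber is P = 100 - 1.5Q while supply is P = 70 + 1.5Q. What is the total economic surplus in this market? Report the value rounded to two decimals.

Equilibrium: 100 - 1.5Q = 70 + 1.5Q, so Q* = 10 and P* = 85.
CS = (1/2)(10)(15) = 75 and PS = (1/2)(10)(15) = 75, so total surplus = 150.

150.00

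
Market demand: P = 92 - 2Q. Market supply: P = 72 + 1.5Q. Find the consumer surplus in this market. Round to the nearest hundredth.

32.65

Setting demand equal to supply, 20 = 3.5Q, so Q* = 5.7143 and P* = 80.5714.
The demand choke price is 92, so CS = (1/2)(Q*)(92 - P*) = (1/2)(5.7143)(11.4286) = 32.6531.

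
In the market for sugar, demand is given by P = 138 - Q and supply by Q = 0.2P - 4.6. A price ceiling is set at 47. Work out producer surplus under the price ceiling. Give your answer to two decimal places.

57.60

Rewriting supply in inverse form: P = 23 + 5Q.
Free-market equilibrium: 138 - Q = 23 + 5Q gives Q* = 19.1667, P* = 118.8333.
At P = 47, sellers supply (47 - 23)/5 = 4.8 while buyers want more, so the quantity traded is 4.8 at price 47.
PS is the triangle above supply below 47: (1/2)(4.8)(47 - 23) = 57.6.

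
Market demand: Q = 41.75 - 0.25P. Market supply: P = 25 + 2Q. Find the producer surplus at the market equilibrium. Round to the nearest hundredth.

Rewriting demand in inverse form: P = 167 - 4Q.
Equilibrium: 167 - 4Q = 25 + 2Q, so Q* = 23.6667 and P* = 72.3333.
The supply curve's price intercept is 25, so PS = (1/2)(Q*)(P* - 25) = (1/2)(23.6667)(47.3333) = 560.1111.

560.11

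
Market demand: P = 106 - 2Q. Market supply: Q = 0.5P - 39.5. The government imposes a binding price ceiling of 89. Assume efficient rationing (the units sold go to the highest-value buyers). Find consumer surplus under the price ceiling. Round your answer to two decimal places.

60.00

Rewriting supply in inverse form: P = 79 + 2Q.
Free-market equilibrium: 106 - 2Q = 79 + 2Q gives Q* = 6.75, P* = 92.5.
At the ceiling price 89, quantity supplied is (89 - 79)/2 = 5; supply is the short side, so Q = 5 trades at P = 89.
The demand price at Q = 5 is 96. CS is the trapezoid between demand and 89 over [0, 5]: (1/2)[(106 - 89) + (96 - 89)](5) = 60.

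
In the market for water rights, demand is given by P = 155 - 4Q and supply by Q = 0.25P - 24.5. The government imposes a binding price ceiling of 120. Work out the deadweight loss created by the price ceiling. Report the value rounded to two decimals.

Rewriting supply in inverse form: P = 98 + 4Q.
Without the control, 155 - 4Q = 98 + 4Q so Q* = 7.125 and P* = 126.5.
At the ceiling price 120, quantity supplied is (120 - 98)/4 = 5.5; supply is the short side, so Q = 5.5 trades at P = 120.
At Q = 5.5 the demand price is 133 and the supply price is 120. Deadweight loss is the triangle between the curves from 5.5 to 7.125: (1/2)(133 - 120)(7.125 - 5.5) = 10.5625.

10.56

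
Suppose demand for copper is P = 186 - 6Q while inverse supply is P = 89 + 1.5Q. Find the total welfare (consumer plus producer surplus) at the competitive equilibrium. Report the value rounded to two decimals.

Set 186 - 6Q = 89 + 1.5Q, which gives 97 = 7.5Q, so Q* = 12.9333 and P* = 186 - 6(12.9333) = 108.4.
CS = (1/2)(12.9333)(77.6) = 501.8133 and PS = (1/2)(12.9333)(19.4) = 125.4533, so total surplus = 627.2667.

627.27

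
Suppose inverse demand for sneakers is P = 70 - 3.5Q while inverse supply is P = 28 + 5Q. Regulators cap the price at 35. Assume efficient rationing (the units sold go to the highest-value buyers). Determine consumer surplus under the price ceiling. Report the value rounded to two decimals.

Free-market equilibrium: 70 - 3.5Q = 28 + 5Q gives Q* = 4.9412, P* = 52.7059.
At P = 35, sellers supply (35 - 28)/5 = 1.4 while buyers want more, so the quantity traded is 1.4 at price 35.
The demand price at Q = 1.4 is 65.1. CS is the trapezoid between demand and 35 over [0, 1.4]: (1/2)[(70 - 35) + (65.1 - 35)](1.4) = 45.57.

45.57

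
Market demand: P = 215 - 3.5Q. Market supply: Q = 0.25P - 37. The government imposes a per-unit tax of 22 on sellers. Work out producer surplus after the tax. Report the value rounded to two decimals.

Rewriting supply in inverse form: P = 148 + 4Q.
Pre-tax equilibrium: 215 - 3.5Q = 148 + 4Q gives Q* = 8.9333, P* = 183.7333.
A tax on sellers shifts supply up by 22: 215 - 3.5Q = 148 + 4Q + 22, so Q_t = 6. Buyers pay P_b = 194; sellers receive P_s = P_b - 22 = 172.
PS = (1/2)(Q_t)(P_s - 148) = (1/2)(6)(24) = 72.

72.00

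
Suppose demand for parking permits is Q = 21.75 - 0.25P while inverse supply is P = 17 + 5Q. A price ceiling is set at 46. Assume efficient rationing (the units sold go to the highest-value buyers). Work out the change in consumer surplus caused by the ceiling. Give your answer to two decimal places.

Rewriting demand in inverse form: P = 87 - 4Q.
Without the control, 87 - 4Q = 17 + 5Q so Q* = 7.7778 and P* = 55.8889.
At P = 46, sellers supply (46 - 17)/5 = 5.8 while buyers want more, so the quantity traded is 5.8 at price 46.
CS goes from (1/2)(7.7778)(31.1111) = 120.9877 to 170.52 (computed as (87 - 46)(5.8) - (1/2)(4)(5.8)^2), a change of 49.5323.

49.53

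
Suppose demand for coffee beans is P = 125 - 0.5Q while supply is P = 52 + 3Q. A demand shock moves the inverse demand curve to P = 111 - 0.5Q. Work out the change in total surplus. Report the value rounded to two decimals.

Initial equilibrium: Q_0 = 20.8571, P_0 = 114.5714; CS_0 = (1/2)(20.8571)(10.4286) = 108.7551, PS_0 = (1/2)(20.8571)(62.5714) = 652.5306.
New equilibrium: 111 - 0.5Q = 52 + 3Q gives Q_1 = 16.8571, P_1 = 102.5714; CS_1 = 71.0408, PS_1 = 426.2449.
Change in total surplus = (71.0408 + 426.2449) - (108.7551 + 652.5306) = -264.

-264.00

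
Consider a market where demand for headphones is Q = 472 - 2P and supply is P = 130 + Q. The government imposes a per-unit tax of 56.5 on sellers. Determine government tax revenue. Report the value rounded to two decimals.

1864.50

Rewriting demand in inverse form: P = 236 - 0.5Q.
Pre-tax equilibrium: 236 - 0.5Q = 130 + Q gives Q* = 70.6667, P* = 200.6667.
With the tax, sellers need 56.5 more per unit: 236 - 0.5Q = 130 + Q + 56.5, so Q_t = 33. Buyers pay P_b = 219.5; sellers receive P_s = P_b - 56.5 = 163.
Revenue is the tax times quantity traded: 56.5 x 33 = 1864.5.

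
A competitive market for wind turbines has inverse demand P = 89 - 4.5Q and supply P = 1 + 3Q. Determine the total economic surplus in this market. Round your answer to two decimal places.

516.27

Setting demand equal to supply, 88 = 7.5Q, so Q* = 11.7333 and P* = 36.2.
Total surplus is the full triangle between the curves from 0 to Q*: (1/2)(11.7333)(89 - 1) = 516.2667.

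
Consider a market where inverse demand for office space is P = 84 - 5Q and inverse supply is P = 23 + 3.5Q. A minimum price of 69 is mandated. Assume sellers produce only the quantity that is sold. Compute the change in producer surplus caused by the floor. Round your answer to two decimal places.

32.12

Without the control, 84 - 5Q = 23 + 3.5Q so Q* = 7.1765 and P* = 48.1176.
At P = 69, buyers demand (84 - 69)/5 = 3 while sellers would supply more, so the quantity traded is 3 at price 69.
PS goes from (1/2)(7.1765)(25.1176) = 90.128 to 122.25 (computed as (69 - 23)(3) - (1/2)(3.5)(3)^2), a change of 32.122.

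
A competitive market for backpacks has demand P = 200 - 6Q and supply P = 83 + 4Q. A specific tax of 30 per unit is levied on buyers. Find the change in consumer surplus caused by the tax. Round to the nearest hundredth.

-183.60

Without the tax, 200 - 6Q = 83 + 4Q so Q* = 11.7 and P* = 129.8.
With the tax, buyers' net willingness to pay falls by 30: (200 - 30) - 6Q = 83 + 4Q, so Q_t = 8.7. Buyers pay P_b = 147.8; sellers receive P_s = P_b - 30 = 117.8.
Consumers lose the trapezoid between P* and P_b out to Q_t plus the triangle from Q_t to Q*: change in CS = 227.07 - 410.67 = -183.6.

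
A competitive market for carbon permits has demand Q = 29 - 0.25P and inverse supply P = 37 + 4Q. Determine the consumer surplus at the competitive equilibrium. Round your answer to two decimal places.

195.03

Rewriting demand in inverse form: P = 116 - 4Q.
Set 116 - 4Q = 37 + 4Q, which gives 79 = 8Q, so Q* = 9.875 and P* = 116 - 4(9.875) = 76.5.
Consumer surplus is the triangle under demand above P*: (1/2)(9.875)(116 - 76.5) = (1/2)(9.875)(39.5) = 195.0312.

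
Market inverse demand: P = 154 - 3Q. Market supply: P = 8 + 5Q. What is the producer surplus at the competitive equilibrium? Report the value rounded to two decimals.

832.66

Equilibrium: 154 - 3Q = 8 + 5Q, so Q* = 18.25 and P* = 99.25.
The supply curve's price intercept is 8, so PS = (1/2)(Q*)(P* - 8) = (1/2)(18.25)(91.25) = 832.6562.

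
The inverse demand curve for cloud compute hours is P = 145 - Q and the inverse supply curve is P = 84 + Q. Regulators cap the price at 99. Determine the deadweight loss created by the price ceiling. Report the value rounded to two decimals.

240.25

Free-market equilibrium: 145 - Q = 84 + Q gives Q* = 30.5, P* = 114.5.
At the ceiling price 99, quantity supplied is (99 - 84)/1 = 15; supply is the short side, so Q = 15 trades at P = 99.
At Q = 15 the demand price is 130 and the supply price is 99. Deadweight loss is the triangle between the curves from 15 to 30.5: (1/2)(130 - 99)(30.5 - 15) = 240.25.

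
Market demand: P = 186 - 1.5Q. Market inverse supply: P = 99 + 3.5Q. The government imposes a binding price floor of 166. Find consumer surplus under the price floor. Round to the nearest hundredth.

Without the control, 186 - 1.5Q = 99 + 3.5Q so Q* = 17.4 and P* = 159.9.
At P = 166, buyers demand (186 - 166)/1.5 = 13.3333 while sellers would supply more, so the quantity traded is 13.3333 at price 166.
CS is the triangle under demand above 166: (1/2)(13.3333)(186 - 166) = 133.3333.

133.33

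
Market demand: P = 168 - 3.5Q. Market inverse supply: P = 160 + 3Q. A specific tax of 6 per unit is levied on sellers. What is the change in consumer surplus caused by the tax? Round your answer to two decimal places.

-2.49

Without the tax, 168 - 3.5Q = 160 + 3Q so Q* = 1.2308 and P* = 163.6923.
A tax on sellers shifts supply up by 6: 168 - 3.5Q = 160 + 3Q + 6, so Q_t = 0.3077. Buyers pay P_b = 166.9231; sellers receive P_s = P_b - 6 = 160.9231.
CS falls from (1/2)(1.2308)(4.3077) = 2.6509 to (1/2)(0.3077)(1.0769) = 0.1657, a change of -2.4852.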